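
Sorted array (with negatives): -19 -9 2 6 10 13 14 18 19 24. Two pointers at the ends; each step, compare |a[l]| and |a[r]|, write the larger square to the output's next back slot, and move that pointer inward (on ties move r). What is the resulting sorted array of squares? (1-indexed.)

[4, 36, 81, 100, 169, 196, 324, 361, 361, 576]

l=1 r=10: |-19|<=|24| out[10]=576, r--
l=1 r=9: |-19|<=|19| out[9]=361, r--
l=1 r=8: |-19|>|18| out[8]=361, l++
l=2 r=8: |-9|<=|18| out[7]=324, r--
l=2 r=7: |-9|<=|14| out[6]=196, r--
l=2 r=6: |-9|<=|13| out[5]=169, r--
l=2 r=5: |-9|<=|10| out[4]=100, r--
l=2 r=4: |-9|>|6| out[3]=81, l++
l=3 r=4: |2|<=|6| out[2]=36, r--
l=3 r=3: |2|<=|2| out[1]=4, r--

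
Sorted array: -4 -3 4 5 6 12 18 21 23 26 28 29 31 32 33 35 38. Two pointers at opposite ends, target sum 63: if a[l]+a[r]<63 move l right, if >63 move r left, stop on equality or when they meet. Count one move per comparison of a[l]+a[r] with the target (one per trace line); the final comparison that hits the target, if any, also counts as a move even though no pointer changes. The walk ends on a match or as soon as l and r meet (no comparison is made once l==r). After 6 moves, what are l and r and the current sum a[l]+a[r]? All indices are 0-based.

[0,16] -4+38=34 <63 → l++
[1,16] -3+38=35 <63 → l++
[2,16] 4+38=42 <63 → l++
[3,16] 5+38=43 <63 → l++
[4,16] 6+38=44 <63 → l++
[5,16] 12+38=50 <63 → l++

l=6, r=16, sum=56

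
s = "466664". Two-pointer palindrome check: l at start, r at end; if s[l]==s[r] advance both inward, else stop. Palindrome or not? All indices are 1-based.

palindrome

[1,6] '4'=='4' → l++,r--
[2,5] '6'=='6' → l++,r--
[3,4] '6'=='6' → l++,r--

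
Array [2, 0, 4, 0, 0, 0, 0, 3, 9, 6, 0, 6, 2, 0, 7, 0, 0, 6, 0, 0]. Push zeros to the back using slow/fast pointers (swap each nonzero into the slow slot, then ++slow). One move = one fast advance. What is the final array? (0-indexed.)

[2, 4, 3, 9, 6, 6, 2, 7, 6, 0, 0, 0, 0, 0, 0, 0, 0, 0, 0, 0]

slow=0 fast=0: a[fast]=2≠0 swap→a[0]=2, slow++,fast++
slow=1 fast=1: a[fast]=0, fast++
slow=1 fast=2: a[fast]=4≠0 swap→a[1]=4, slow++,fast++
slow=2 fast=3: a[fast]=0, fast++
slow=2 fast=4: a[fast]=0, fast++
slow=2 fast=5: a[fast]=0, fast++
slow=2 fast=6: a[fast]=0, fast++
slow=2 fast=7: a[fast]=3≠0 swap→a[2]=3, slow++,fast++
slow=3 fast=8: a[fast]=9≠0 swap→a[3]=9, slow++,fast++
slow=4 fast=9: a[fast]=6≠0 swap→a[4]=6, slow++,fast++
slow=5 fast=10: a[fast]=0, fast++
slow=5 fast=11: a[fast]=6≠0 swap→a[5]=6, slow++,fast++
slow=6 fast=12: a[fast]=2≠0 swap→a[6]=2, slow++,fast++
slow=7 fast=13: a[fast]=0, fast++
slow=7 fast=14: a[fast]=7≠0 swap→a[7]=7, slow++,fast++
slow=8 fast=15: a[fast]=0, fast++
slow=8 fast=16: a[fast]=0, fast++
slow=8 fast=17: a[fast]=6≠0 swap→a[8]=6, slow++,fast++
slow=9 fast=18: a[fast]=0, fast++
slow=9 fast=19: a[fast]=0, fast++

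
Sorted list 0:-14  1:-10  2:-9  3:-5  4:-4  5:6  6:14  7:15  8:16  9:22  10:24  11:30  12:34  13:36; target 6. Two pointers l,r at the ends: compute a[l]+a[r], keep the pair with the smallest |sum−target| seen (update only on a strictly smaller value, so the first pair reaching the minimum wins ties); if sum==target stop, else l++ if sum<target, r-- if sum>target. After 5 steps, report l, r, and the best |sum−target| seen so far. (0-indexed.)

l=0, r=8, best |Δ|=2

l=0 r=13: -14+36=22 d=16 *, r--
l=0 r=12: -14+34=20 d=14 *, r--
l=0 r=11: -14+30=16 d=10 *, r--
l=0 r=10: -14+24=10 d=4 *, r--
l=0 r=9: -14+22=8 d=2 *, r--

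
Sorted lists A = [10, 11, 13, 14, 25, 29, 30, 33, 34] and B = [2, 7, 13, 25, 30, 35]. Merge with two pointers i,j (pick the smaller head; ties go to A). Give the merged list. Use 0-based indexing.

[2, 7, 10, 11, 13, 13, 14, 25, 25, 29, 30, 30, 33, 34, 35]

[i=0,j=0] A[i]=10>B[j]=2 take 2 → j++
[i=0,j=1] A[i]=10>B[j]=7 take 7 → j++
[i=0,j=2] A[i]=10<=B[j]=13 take 10 → i++
[i=1,j=2] A[i]=11<=B[j]=13 take 11 → i++
[i=2,j=2] A[i]=13<=B[j]=13 take 13 → i++
[i=3,j=2] A[i]=14>B[j]=13 take 13 → j++
[i=3,j=3] A[i]=14<=B[j]=25 take 14 → i++
[i=4,j=3] A[i]=25<=B[j]=25 take 25 → i++
[i=5,j=3] A[i]=29>B[j]=25 take 25 → j++
[i=5,j=4] A[i]=29<=B[j]=30 take 29 → i++
[i=6,j=4] A[i]=30<=B[j]=30 take 30 → i++
[i=7,j=4] A[i]=33>B[j]=30 take 30 → j++
[i=7,j=5] A[i]=33<=B[j]=35 take 33 → i++
[i=8,j=5] A[i]=34<=B[j]=35 take 34 → i++
[i=9,j=5] A done, take B[j]=35 → j++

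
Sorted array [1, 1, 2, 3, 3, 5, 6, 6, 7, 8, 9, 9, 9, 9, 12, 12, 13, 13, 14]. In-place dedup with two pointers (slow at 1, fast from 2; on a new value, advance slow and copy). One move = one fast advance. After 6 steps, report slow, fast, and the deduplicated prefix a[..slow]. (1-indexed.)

slow=5, fast=8, prefix=[1, 2, 3, 5, 6]

slow=1 fast=2: a[fast]=1=a[slow] dup, fast++
slow=1 fast=3: a[fast]=2≠a[slow]=1 write a[2]=2, slow++,fast++
slow=2 fast=4: a[fast]=3≠a[slow]=2 write a[3]=3, slow++,fast++
slow=3 fast=5: a[fast]=3=a[slow] dup, fast++
slow=3 fast=6: a[fast]=5≠a[slow]=3 write a[4]=5, slow++,fast++
slow=4 fast=7: a[fast]=6≠a[slow]=5 write a[5]=6, slow++,fast++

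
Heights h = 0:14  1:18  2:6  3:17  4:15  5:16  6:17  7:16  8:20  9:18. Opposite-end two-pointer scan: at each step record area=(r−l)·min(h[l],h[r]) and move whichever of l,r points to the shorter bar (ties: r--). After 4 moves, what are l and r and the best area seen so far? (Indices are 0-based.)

[0,9] min(14,18)*9=126 best=126 * → l++
[1,9] min(18,18)*8=144 best=144 * → r--
[1,8] min(18,20)*7=126 best=144 → l++
[2,8] min(6,20)*6=36 best=144 → l++

l=3, r=8, best area=144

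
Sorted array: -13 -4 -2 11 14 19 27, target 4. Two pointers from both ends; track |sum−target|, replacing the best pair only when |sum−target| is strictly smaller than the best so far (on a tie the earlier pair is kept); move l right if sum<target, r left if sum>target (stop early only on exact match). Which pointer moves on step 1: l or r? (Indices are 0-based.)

r

[0,6] -13+27=14 d=10 * → r--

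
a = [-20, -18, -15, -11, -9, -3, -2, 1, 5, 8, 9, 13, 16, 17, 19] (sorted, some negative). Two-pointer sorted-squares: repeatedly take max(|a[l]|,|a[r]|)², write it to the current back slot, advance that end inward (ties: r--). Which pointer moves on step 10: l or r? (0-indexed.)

l

l=0 r=14: |-20|>|19| out[14]=400, l++
l=1 r=14: |-18|<=|19| out[13]=361, r--
l=1 r=13: |-18|>|17| out[12]=324, l++
l=2 r=13: |-15|<=|17| out[11]=289, r--
l=2 r=12: |-15|<=|16| out[10]=256, r--
l=2 r=11: |-15|>|13| out[9]=225, l++
l=3 r=11: |-11|<=|13| out[8]=169, r--
l=3 r=10: |-11|>|9| out[7]=121, l++
l=4 r=10: |-9|<=|9| out[6]=81, r--
l=4 r=9: |-9|>|8| out[5]=81, l++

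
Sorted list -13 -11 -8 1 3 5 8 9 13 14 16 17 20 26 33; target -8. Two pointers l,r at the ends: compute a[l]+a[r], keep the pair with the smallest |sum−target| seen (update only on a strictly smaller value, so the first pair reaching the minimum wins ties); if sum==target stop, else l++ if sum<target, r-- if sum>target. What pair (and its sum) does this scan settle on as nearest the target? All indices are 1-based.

l=1 r=15: -13+33=20 d=28 *, r--
l=1 r=14: -13+26=13 d=21 *, r--
l=1 r=13: -13+20=7 d=15 *, r--
l=1 r=12: -13+17=4 d=12 *, r--
l=1 r=11: -13+16=3 d=11 *, r--
l=1 r=10: -13+14=1 d=9 *, r--
l=1 r=9: -13+13=0 d=8 *, r--
l=1 r=8: -13+9=-4 d=4 *, r--
l=1 r=7: -13+8=-5 d=3 *, r--
l=1 r=6: -13+5=-8 d=0 *, stop

pair (-13, 5) with sum -8 (|Δ|=0)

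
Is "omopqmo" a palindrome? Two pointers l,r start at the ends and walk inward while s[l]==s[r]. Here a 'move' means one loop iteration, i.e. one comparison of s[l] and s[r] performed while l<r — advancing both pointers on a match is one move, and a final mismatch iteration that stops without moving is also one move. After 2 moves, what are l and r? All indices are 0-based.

l=2, r=4

[0,6] 'o'=='o' → l++,r--
[1,5] 'm'=='m' → l++,r--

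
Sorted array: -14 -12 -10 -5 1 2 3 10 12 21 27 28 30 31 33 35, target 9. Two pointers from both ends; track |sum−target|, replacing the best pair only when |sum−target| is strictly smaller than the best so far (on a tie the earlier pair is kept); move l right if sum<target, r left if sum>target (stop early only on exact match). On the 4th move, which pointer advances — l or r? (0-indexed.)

l=0 r=15: -14+35=21 d=12 *, r--
l=0 r=14: -14+33=19 d=10 *, r--
l=0 r=13: -14+31=17 d=8 *, r--
l=0 r=12: -14+30=16 d=7 *, r--

r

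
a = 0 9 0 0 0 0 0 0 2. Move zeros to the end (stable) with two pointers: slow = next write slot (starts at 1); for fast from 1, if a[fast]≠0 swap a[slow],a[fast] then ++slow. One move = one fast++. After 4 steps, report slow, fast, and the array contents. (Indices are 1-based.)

slow=1 fast=1: a[fast]=0, fast++
slow=1 fast=2: a[fast]=9≠0 swap→a[1]=9, slow++,fast++
slow=2 fast=3: a[fast]=0, fast++
slow=2 fast=4: a[fast]=0, fast++

slow=2, fast=5, a=[9, 0, 0, 0, 0, 0, 0, 0, 2]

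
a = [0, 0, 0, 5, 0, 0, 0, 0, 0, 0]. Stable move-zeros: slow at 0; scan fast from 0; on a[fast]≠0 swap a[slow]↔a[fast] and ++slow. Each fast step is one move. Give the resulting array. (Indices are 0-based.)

slow=0 fast=0: a[fast]=0, fast++
slow=0 fast=1: a[fast]=0, fast++
slow=0 fast=2: a[fast]=0, fast++
slow=0 fast=3: a[fast]=5≠0 swap→a[0]=5, slow++,fast++
slow=1 fast=4: a[fast]=0, fast++
slow=1 fast=5: a[fast]=0, fast++
slow=1 fast=6: a[fast]=0, fast++
slow=1 fast=7: a[fast]=0, fast++
slow=1 fast=8: a[fast]=0, fast++
slow=1 fast=9: a[fast]=0, fast++

[5, 0, 0, 0, 0, 0, 0, 0, 0, 0]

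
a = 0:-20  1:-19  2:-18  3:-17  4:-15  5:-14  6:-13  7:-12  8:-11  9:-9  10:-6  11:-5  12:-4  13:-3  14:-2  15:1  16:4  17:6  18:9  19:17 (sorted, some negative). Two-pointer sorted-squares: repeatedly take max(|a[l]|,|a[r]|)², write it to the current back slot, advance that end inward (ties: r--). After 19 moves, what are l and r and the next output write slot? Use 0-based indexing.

l=0 r=19: |-20|>|17| out[19]=400, l++
l=1 r=19: |-19|>|17| out[18]=361, l++
l=2 r=19: |-18|>|17| out[17]=324, l++
l=3 r=19: |-17|<=|17| out[16]=289, r--
l=3 r=18: |-17|>|9| out[15]=289, l++
l=4 r=18: |-15|>|9| out[14]=225, l++
l=5 r=18: |-14|>|9| out[13]=196, l++
l=6 r=18: |-13|>|9| out[12]=169, l++
l=7 r=18: |-12|>|9| out[11]=144, l++
l=8 r=18: |-11|>|9| out[10]=121, l++
l=9 r=18: |-9|<=|9| out[9]=81, r--
l=9 r=17: |-9|>|6| out[8]=81, l++
l=10 r=17: |-6|<=|6| out[7]=36, r--
l=10 r=16: |-6|>|4| out[6]=36, l++
l=11 r=16: |-5|>|4| out[5]=25, l++
l=12 r=16: |-4|<=|4| out[4]=16, r--
l=12 r=15: |-4|>|1| out[3]=16, l++
l=13 r=15: |-3|>|1| out[2]=9, l++
l=14 r=15: |-2|>|1| out[1]=4, l++

l=15, r=15, next write slot=0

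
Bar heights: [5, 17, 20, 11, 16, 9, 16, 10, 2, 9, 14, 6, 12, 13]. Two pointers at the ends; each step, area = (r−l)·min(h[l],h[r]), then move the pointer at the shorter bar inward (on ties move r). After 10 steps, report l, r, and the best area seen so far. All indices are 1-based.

l=2, r=5, best area=156

[1,14] min(5,13)*13=65 best=65 * → l++
[2,14] min(17,13)*12=156 best=156 * → r--
[2,13] min(17,12)*11=132 best=156 → r--
[2,12] min(17,6)*10=60 best=156 → r--
[2,11] min(17,14)*9=126 best=156 → r--
[2,10] min(17,9)*8=72 best=156 → r--
[2,9] min(17,2)*7=14 best=156 → r--
[2,8] min(17,10)*6=60 best=156 → r--
[2,7] min(17,16)*5=80 best=156 → r--
[2,6] min(17,9)*4=36 best=156 → r--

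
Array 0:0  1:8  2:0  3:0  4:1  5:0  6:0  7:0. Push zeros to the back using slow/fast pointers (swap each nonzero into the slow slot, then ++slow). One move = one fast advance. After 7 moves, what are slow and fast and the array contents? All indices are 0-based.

slow=2, fast=7, a=[8, 1, 0, 0, 0, 0, 0, 0]

slow=0 fast=0: a[fast]=0, fast++
slow=0 fast=1: a[fast]=8≠0 swap→a[0]=8, slow++,fast++
slow=1 fast=2: a[fast]=0, fast++
slow=1 fast=3: a[fast]=0, fast++
slow=1 fast=4: a[fast]=1≠0 swap→a[1]=1, slow++,fast++
slow=2 fast=5: a[fast]=0, fast++
slow=2 fast=6: a[fast]=0, fast++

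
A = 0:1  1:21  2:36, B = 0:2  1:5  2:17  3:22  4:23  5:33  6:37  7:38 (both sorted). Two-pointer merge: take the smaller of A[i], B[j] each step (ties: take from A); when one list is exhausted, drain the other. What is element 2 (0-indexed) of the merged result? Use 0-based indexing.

[i=0,j=0] A[i]=1<=B[j]=2 take 1 → i++
[i=1,j=0] A[i]=21>B[j]=2 take 2 → j++
[i=1,j=1] A[i]=21>B[j]=5 take 5 → j++
[i=1,j=2] A[i]=21>B[j]=17 take 17 → j++
[i=1,j=3] A[i]=21<=B[j]=22 take 21 → i++
[i=2,j=3] A[i]=36>B[j]=22 take 22 → j++
[i=2,j=4] A[i]=36>B[j]=23 take 23 → j++
[i=2,j=5] A[i]=36>B[j]=33 take 33 → j++
[i=2,j=6] A[i]=36<=B[j]=37 take 36 → i++
[i=3,j=6] A done, take B[j]=37 → j++
[i=3,j=7] A done, take B[j]=38 → j++

merged[2] = 5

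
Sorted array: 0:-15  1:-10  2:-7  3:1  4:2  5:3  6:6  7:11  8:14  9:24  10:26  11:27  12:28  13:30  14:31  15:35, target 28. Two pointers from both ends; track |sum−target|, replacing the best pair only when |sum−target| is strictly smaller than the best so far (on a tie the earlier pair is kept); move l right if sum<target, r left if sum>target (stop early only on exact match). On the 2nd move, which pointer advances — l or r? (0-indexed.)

l

[0,15] -15+35=20 d=8 * → l++
[1,15] -10+35=25 d=3 * → l++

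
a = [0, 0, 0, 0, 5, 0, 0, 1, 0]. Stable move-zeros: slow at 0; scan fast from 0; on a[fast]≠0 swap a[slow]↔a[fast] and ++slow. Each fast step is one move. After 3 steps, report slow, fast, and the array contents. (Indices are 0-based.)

slow=0, fast=3, a=[0, 0, 0, 0, 5, 0, 0, 1, 0]

slow=0 fast=0: a[fast]=0, fast++
slow=0 fast=1: a[fast]=0, fast++
slow=0 fast=2: a[fast]=0, fast++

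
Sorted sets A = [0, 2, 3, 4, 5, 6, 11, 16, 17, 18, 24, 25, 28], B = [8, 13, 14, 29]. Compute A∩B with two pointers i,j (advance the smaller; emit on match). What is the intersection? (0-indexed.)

intersection = []

i=0 j=0: 0<8, i++
i=1 j=0: 2<8, i++
i=2 j=0: 3<8, i++
i=3 j=0: 4<8, i++
i=4 j=0: 5<8, i++
i=5 j=0: 6<8, i++
i=6 j=0: 11>8, j++
i=6 j=1: 11<13, i++
i=7 j=1: 16>13, j++
i=7 j=2: 16>14, j++
i=7 j=3: 16<29, i++
i=8 j=3: 17<29, i++
i=9 j=3: 18<29, i++
i=10 j=3: 24<29, i++
i=11 j=3: 25<29, i++
i=12 j=3: 28<29, i++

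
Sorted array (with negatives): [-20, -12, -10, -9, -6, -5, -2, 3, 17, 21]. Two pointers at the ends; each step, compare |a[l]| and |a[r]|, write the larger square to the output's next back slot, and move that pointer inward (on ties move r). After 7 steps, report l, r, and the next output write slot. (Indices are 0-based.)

[0,9] |-20|<=|21| out[9]=441 → r--
[0,8] |-20|>|17| out[8]=400 → l++
[1,8] |-12|<=|17| out[7]=289 → r--
[1,7] |-12|>|3| out[6]=144 → l++
[2,7] |-10|>|3| out[5]=100 → l++
[3,7] |-9|>|3| out[4]=81 → l++
[4,7] |-6|>|3| out[3]=36 → l++

l=5, r=7, next write slot=2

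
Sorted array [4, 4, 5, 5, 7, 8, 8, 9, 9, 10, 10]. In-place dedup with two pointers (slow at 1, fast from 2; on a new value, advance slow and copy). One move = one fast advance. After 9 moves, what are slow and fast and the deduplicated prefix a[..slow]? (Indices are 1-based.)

(s=1,f=2) a[fast]=4=a[slow] dup → fast++
(s=1,f=3) a[fast]=5≠a[slow]=4 write a[2]=5 → slow++,fast++
(s=2,f=4) a[fast]=5=a[slow] dup → fast++
(s=2,f=5) a[fast]=7≠a[slow]=5 write a[3]=7 → slow++,fast++
(s=3,f=6) a[fast]=8≠a[slow]=7 write a[4]=8 → slow++,fast++
(s=4,f=7) a[fast]=8=a[slow] dup → fast++
(s=4,f=8) a[fast]=9≠a[slow]=8 write a[5]=9 → slow++,fast++
(s=5,f=9) a[fast]=9=a[slow] dup → fast++
(s=5,f=10) a[fast]=10≠a[slow]=9 write a[6]=10 → slow++,fast++

slow=6, fast=11, prefix=[4, 5, 7, 8, 9, 10]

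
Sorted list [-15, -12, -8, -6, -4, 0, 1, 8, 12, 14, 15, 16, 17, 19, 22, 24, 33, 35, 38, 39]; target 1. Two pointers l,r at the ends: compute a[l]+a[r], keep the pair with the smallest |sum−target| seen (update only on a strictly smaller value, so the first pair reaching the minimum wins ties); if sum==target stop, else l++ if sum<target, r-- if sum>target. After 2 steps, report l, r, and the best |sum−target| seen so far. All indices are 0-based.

l=0 r=19: -15+39=24 d=23 *, r--
l=0 r=18: -15+38=23 d=22 *, r--

l=0, r=17, best |Δ|=22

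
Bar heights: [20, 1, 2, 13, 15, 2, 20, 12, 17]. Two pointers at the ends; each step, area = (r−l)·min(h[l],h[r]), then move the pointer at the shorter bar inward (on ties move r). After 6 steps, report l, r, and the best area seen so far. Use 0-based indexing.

l=0, r=2, best area=136

[0,8] min(20,17)*8=136 best=136 * → r--
[0,7] min(20,12)*7=84 best=136 → r--
[0,6] min(20,20)*6=120 best=136 → r--
[0,5] min(20,2)*5=10 best=136 → r--
[0,4] min(20,15)*4=60 best=136 → r--
[0,3] min(20,13)*3=39 best=136 → r--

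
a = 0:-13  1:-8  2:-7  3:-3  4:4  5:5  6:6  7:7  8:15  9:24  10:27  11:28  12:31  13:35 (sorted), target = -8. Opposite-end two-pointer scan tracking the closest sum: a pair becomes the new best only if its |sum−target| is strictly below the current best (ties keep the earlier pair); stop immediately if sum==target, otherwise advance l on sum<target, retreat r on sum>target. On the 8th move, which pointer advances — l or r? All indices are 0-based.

r

l=0 r=13: -13+35=22 d=30 *, r--
l=0 r=12: -13+31=18 d=26 *, r--
l=0 r=11: -13+28=15 d=23 *, r--
l=0 r=10: -13+27=14 d=22 *, r--
l=0 r=9: -13+24=11 d=19 *, r--
l=0 r=8: -13+15=2 d=10 *, r--
l=0 r=7: -13+7=-6 d=2 *, r--
l=0 r=6: -13+6=-7 d=1 *, r--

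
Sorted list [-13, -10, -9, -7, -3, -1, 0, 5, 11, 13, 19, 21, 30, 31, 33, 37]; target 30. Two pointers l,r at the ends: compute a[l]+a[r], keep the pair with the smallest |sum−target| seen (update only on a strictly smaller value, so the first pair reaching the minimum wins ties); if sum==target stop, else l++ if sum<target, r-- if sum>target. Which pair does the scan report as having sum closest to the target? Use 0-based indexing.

pair (-7, 37) with sum 30 (|Δ|=0)

[0,15] -13+37=24 d=6 * → l++
[1,15] -10+37=27 d=3 * → l++
[2,15] -9+37=28 d=2 * → l++
[3,15] -7+37=30 d=0 * → stop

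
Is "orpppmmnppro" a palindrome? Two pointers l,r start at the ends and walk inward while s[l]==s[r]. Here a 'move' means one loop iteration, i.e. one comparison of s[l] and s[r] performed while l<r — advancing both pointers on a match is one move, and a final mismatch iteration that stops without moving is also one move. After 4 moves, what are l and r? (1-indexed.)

l=5, r=8

[1,12] 'o'=='o' → l++,r--
[2,11] 'r'=='r' → l++,r--
[3,10] 'p'=='p' → l++,r--
[4,9] 'p'=='p' → l++,r--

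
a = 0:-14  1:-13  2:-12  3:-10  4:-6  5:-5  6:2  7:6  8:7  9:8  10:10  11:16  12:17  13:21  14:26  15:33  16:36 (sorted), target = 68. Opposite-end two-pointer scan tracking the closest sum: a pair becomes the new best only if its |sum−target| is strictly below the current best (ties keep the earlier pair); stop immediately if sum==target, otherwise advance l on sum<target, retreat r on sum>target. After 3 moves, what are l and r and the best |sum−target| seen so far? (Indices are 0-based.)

l=3, r=16, best |Δ|=44

l=0 r=16: -14+36=22 d=46 *, l++
l=1 r=16: -13+36=23 d=45 *, l++
l=2 r=16: -12+36=24 d=44 *, l++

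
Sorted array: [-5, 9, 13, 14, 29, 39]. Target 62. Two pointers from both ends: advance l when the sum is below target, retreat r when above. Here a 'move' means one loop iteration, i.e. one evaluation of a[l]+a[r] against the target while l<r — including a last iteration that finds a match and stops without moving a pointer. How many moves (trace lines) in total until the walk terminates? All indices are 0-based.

5 moves

[0,5] -5+39=34 <62 → l++
[1,5] 9+39=48 <62 → l++
[2,5] 13+39=52 <62 → l++
[3,5] 14+39=53 <62 → l++
[4,5] 29+39=68 >62 → r--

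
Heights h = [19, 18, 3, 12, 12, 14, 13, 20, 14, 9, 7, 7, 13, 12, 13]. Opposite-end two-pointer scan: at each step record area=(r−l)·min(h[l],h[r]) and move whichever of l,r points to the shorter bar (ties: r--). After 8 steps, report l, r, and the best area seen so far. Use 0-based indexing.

l=0 r=14: min(19,13)*14=182 best=182 *, r--
l=0 r=13: min(19,12)*13=156 best=182, r--
l=0 r=12: min(19,13)*12=156 best=182, r--
l=0 r=11: min(19,7)*11=77 best=182, r--
l=0 r=10: min(19,7)*10=70 best=182, r--
l=0 r=9: min(19,9)*9=81 best=182, r--
l=0 r=8: min(19,14)*8=112 best=182, r--
l=0 r=7: min(19,20)*7=133 best=182, l++

l=1, r=7, best area=182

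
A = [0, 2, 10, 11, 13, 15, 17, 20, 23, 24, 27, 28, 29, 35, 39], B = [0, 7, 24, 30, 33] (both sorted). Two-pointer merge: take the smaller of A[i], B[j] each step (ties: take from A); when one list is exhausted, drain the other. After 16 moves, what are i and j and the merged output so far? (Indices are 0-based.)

i=13, j=3, merged so far=[0, 0, 2, 7, 10, 11, 13, 15, 17, 20, 23, 24, 24, 27, 28, 29]

i=0 j=0: A[i]=0<=B[j]=0 take 0, i++
i=1 j=0: A[i]=2>B[j]=0 take 0, j++
i=1 j=1: A[i]=2<=B[j]=7 take 2, i++
i=2 j=1: A[i]=10>B[j]=7 take 7, j++
i=2 j=2: A[i]=10<=B[j]=24 take 10, i++
i=3 j=2: A[i]=11<=B[j]=24 take 11, i++
i=4 j=2: A[i]=13<=B[j]=24 take 13, i++
i=5 j=2: A[i]=15<=B[j]=24 take 15, i++
i=6 j=2: A[i]=17<=B[j]=24 take 17, i++
i=7 j=2: A[i]=20<=B[j]=24 take 20, i++
i=8 j=2: A[i]=23<=B[j]=24 take 23, i++
i=9 j=2: A[i]=24<=B[j]=24 take 24, i++
i=10 j=2: A[i]=27>B[j]=24 take 24, j++
i=10 j=3: A[i]=27<=B[j]=30 take 27, i++
i=11 j=3: A[i]=28<=B[j]=30 take 28, i++
i=12 j=3: A[i]=29<=B[j]=30 take 29, i++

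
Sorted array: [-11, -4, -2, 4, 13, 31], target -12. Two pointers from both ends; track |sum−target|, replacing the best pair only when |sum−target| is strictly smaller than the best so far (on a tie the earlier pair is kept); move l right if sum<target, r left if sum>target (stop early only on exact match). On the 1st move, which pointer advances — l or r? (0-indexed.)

l=0 r=5: -11+31=20 d=32 *, r--

r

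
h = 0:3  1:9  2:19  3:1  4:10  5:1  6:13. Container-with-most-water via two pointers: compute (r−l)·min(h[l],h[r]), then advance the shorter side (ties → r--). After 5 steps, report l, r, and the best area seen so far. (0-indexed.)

[0,6] min(3,13)*6=18 best=18 * → l++
[1,6] min(9,13)*5=45 best=45 * → l++
[2,6] min(19,13)*4=52 best=52 * → r--
[2,5] min(19,1)*3=3 best=52 → r--
[2,4] min(19,10)*2=20 best=52 → r--

l=2, r=3, best area=52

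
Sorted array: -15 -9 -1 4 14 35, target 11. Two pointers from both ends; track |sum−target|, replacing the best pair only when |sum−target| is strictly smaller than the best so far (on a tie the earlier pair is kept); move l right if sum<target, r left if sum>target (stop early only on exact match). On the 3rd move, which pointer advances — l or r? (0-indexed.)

[0,5] -15+35=20 d=9 * → r--
[0,4] -15+14=-1 d=12 → l++
[1,4] -9+14=5 d=6 * → l++

l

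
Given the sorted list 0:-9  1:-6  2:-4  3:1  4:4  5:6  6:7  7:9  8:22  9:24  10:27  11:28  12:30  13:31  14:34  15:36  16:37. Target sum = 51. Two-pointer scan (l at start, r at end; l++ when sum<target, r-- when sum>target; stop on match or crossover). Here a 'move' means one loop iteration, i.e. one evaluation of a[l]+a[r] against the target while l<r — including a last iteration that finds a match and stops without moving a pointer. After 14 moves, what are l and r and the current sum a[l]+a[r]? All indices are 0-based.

l=9, r=11, sum=52

[0,16] -9+37=28 <51 → l++
[1,16] -6+37=31 <51 → l++
[2,16] -4+37=33 <51 → l++
[3,16] 1+37=38 <51 → l++
[4,16] 4+37=41 <51 → l++
[5,16] 6+37=43 <51 → l++
[6,16] 7+37=44 <51 → l++
[7,16] 9+37=46 <51 → l++
[8,16] 22+37=59 >51 → r--
[8,15] 22+36=58 >51 → r--
[8,14] 22+34=56 >51 → r--
[8,13] 22+31=53 >51 → r--
[8,12] 22+30=52 >51 → r--
[8,11] 22+28=50 <51 → l++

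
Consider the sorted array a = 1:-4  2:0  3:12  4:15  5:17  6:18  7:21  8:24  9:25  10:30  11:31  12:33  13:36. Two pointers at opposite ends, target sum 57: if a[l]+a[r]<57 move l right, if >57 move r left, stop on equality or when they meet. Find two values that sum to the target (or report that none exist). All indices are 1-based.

[1,13] -4+36=32 <57 → l++
[2,13] 0+36=36 <57 → l++
[3,13] 12+36=48 <57 → l++
[4,13] 15+36=51 <57 → l++
[5,13] 17+36=53 <57 → l++
[6,13] 18+36=54 <57 → l++
[7,13] 21+36=57 → found

(21, 36)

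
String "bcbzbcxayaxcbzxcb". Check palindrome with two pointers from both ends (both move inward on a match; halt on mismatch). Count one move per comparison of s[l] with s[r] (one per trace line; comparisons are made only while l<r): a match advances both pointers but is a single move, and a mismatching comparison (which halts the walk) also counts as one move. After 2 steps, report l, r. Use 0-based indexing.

l=0 r=16: 'b'=='b', l++,r--
l=1 r=15: 'c'=='c', l++,r--

l=2, r=14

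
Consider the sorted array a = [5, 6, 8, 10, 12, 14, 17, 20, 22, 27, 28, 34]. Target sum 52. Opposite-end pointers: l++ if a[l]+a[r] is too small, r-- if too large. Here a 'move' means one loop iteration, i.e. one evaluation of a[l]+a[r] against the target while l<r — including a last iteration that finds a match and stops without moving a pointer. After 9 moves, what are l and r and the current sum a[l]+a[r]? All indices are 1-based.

[1,12] 5+34=39 <52 → l++
[2,12] 6+34=40 <52 → l++
[3,12] 8+34=42 <52 → l++
[4,12] 10+34=44 <52 → l++
[5,12] 12+34=46 <52 → l++
[6,12] 14+34=48 <52 → l++
[7,12] 17+34=51 <52 → l++
[8,12] 20+34=54 >52 → r--
[8,11] 20+28=48 <52 → l++

l=9, r=11, sum=50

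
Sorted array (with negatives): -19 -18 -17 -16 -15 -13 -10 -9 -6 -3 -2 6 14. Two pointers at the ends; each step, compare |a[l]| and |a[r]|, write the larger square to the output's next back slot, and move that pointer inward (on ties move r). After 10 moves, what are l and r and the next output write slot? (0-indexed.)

[0,12] |-19|>|14| out[12]=361 → l++
[1,12] |-18|>|14| out[11]=324 → l++
[2,12] |-17|>|14| out[10]=289 → l++
[3,12] |-16|>|14| out[9]=256 → l++
[4,12] |-15|>|14| out[8]=225 → l++
[5,12] |-13|<=|14| out[7]=196 → r--
[5,11] |-13|>|6| out[6]=169 → l++
[6,11] |-10|>|6| out[5]=100 → l++
[7,11] |-9|>|6| out[4]=81 → l++
[8,11] |-6|<=|6| out[3]=36 → r--

l=8, r=10, next write slot=2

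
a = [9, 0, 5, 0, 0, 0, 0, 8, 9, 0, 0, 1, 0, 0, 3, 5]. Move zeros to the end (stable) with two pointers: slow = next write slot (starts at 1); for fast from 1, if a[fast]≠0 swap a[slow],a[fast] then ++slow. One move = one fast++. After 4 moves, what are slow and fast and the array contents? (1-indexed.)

slow=3, fast=5, a=[9, 5, 0, 0, 0, 0, 0, 8, 9, 0, 0, 1, 0, 0, 3, 5]

(s=1,f=1) a[fast]=9≠0 swap→a[1]=9 → slow++,fast++
(s=2,f=2) a[fast]=0 → fast++
(s=2,f=3) a[fast]=5≠0 swap→a[2]=5 → slow++,fast++
(s=3,f=4) a[fast]=0 → fast++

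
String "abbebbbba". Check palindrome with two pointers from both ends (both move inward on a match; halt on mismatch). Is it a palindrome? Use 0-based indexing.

not a palindrome (mismatch at 3,5)

[0,8] 'a'=='a' → l++,r--
[1,7] 'b'=='b' → l++,r--
[2,6] 'b'=='b' → l++,r--
[3,5] 'e'!='b' → stop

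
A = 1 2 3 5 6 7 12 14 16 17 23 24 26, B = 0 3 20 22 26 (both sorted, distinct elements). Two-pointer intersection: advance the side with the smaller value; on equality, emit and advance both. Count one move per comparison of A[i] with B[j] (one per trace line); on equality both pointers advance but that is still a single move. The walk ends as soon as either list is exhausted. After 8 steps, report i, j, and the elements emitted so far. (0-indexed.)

[i=0,j=0] 1>0 → j++
[i=0,j=1] 1<3 → i++
[i=1,j=1] 2<3 → i++
[i=2,j=1] 3==3 emit → i++,j++
[i=3,j=2] 5<20 → i++
[i=4,j=2] 6<20 → i++
[i=5,j=2] 7<20 → i++
[i=6,j=2] 12<20 → i++

i=7, j=2, emitted=[3]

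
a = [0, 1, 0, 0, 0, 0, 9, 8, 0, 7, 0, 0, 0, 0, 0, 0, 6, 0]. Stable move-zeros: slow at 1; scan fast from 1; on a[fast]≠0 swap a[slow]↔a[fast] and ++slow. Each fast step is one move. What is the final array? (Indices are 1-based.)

[1, 9, 8, 7, 6, 0, 0, 0, 0, 0, 0, 0, 0, 0, 0, 0, 0, 0]

(s=1,f=1) a[fast]=0 → fast++
(s=1,f=2) a[fast]=1≠0 swap→a[1]=1 → slow++,fast++
(s=2,f=3) a[fast]=0 → fast++
(s=2,f=4) a[fast]=0 → fast++
(s=2,f=5) a[fast]=0 → fast++
(s=2,f=6) a[fast]=0 → fast++
(s=2,f=7) a[fast]=9≠0 swap→a[2]=9 → slow++,fast++
(s=3,f=8) a[fast]=8≠0 swap→a[3]=8 → slow++,fast++
(s=4,f=9) a[fast]=0 → fast++
(s=4,f=10) a[fast]=7≠0 swap→a[4]=7 → slow++,fast++
(s=5,f=11) a[fast]=0 → fast++
(s=5,f=12) a[fast]=0 → fast++
(s=5,f=13) a[fast]=0 → fast++
(s=5,f=14) a[fast]=0 → fast++
(s=5,f=15) a[fast]=0 → fast++
(s=5,f=16) a[fast]=0 → fast++
(s=5,f=17) a[fast]=6≠0 swap→a[5]=6 → slow++,fast++
(s=6,f=18) a[fast]=0 → fast++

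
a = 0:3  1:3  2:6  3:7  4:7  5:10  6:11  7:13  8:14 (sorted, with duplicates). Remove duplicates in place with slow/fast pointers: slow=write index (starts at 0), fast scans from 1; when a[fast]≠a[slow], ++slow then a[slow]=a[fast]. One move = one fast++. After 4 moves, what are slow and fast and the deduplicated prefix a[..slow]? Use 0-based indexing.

slow=2, fast=5, prefix=[3, 6, 7]

(s=0,f=1) a[fast]=3=a[slow] dup → fast++
(s=0,f=2) a[fast]=6≠a[slow]=3 write a[1]=6 → slow++,fast++
(s=1,f=3) a[fast]=7≠a[slow]=6 write a[2]=7 → slow++,fast++
(s=2,f=4) a[fast]=7=a[slow] dup → fast++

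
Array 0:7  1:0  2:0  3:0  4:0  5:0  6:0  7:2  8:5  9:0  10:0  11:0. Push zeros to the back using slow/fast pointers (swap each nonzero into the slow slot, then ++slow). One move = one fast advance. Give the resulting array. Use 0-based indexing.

[7, 2, 5, 0, 0, 0, 0, 0, 0, 0, 0, 0]

(s=0,f=0) a[fast]=7≠0 swap→a[0]=7 → slow++,fast++
(s=1,f=1) a[fast]=0 → fast++
(s=1,f=2) a[fast]=0 → fast++
(s=1,f=3) a[fast]=0 → fast++
(s=1,f=4) a[fast]=0 → fast++
(s=1,f=5) a[fast]=0 → fast++
(s=1,f=6) a[fast]=0 → fast++
(s=1,f=7) a[fast]=2≠0 swap→a[1]=2 → slow++,fast++
(s=2,f=8) a[fast]=5≠0 swap→a[2]=5 → slow++,fast++
(s=3,f=9) a[fast]=0 → fast++
(s=3,f=10) a[fast]=0 → fast++
(s=3,f=11) a[fast]=0 → fast++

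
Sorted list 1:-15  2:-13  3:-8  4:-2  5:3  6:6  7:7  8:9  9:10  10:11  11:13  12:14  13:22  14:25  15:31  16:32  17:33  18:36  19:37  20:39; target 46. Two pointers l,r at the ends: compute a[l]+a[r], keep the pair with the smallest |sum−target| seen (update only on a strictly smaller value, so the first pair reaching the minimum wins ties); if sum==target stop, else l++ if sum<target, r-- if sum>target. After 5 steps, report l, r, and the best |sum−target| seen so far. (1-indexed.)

l=6, r=20, best |Δ|=4

[1,20] -15+39=24 d=22 * → l++
[2,20] -13+39=26 d=20 * → l++
[3,20] -8+39=31 d=15 * → l++
[4,20] -2+39=37 d=9 * → l++
[5,20] 3+39=42 d=4 * → l++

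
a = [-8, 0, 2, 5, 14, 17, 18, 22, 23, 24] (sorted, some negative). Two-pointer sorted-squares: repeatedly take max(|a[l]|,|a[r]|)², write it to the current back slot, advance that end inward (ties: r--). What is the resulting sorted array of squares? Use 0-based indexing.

[0, 4, 25, 64, 196, 289, 324, 484, 529, 576]

l=0 r=9: |-8|<=|24| out[9]=576, r--
l=0 r=8: |-8|<=|23| out[8]=529, r--
l=0 r=7: |-8|<=|22| out[7]=484, r--
l=0 r=6: |-8|<=|18| out[6]=324, r--
l=0 r=5: |-8|<=|17| out[5]=289, r--
l=0 r=4: |-8|<=|14| out[4]=196, r--
l=0 r=3: |-8|>|5| out[3]=64, l++
l=1 r=3: |0|<=|5| out[2]=25, r--
l=1 r=2: |0|<=|2| out[1]=4, r--
l=1 r=1: |0|<=|0| out[0]=0, r--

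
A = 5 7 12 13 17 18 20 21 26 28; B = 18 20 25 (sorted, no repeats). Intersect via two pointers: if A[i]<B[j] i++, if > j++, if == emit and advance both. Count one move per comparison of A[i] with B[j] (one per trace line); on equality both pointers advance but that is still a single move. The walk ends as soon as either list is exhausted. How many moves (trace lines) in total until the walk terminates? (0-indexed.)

[i=0,j=0] 5<18 → i++
[i=1,j=0] 7<18 → i++
[i=2,j=0] 12<18 → i++
[i=3,j=0] 13<18 → i++
[i=4,j=0] 17<18 → i++
[i=5,j=0] 18==18 emit → i++,j++
[i=6,j=1] 20==20 emit → i++,j++
[i=7,j=2] 21<25 → i++
[i=8,j=2] 26>25 → j++

9 moves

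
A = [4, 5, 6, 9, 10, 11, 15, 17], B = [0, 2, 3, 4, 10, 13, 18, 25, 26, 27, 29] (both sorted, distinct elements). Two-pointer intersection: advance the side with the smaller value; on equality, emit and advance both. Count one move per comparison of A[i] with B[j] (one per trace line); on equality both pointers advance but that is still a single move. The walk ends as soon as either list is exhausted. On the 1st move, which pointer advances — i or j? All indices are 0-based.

[i=0,j=0] 4>0 → j++

j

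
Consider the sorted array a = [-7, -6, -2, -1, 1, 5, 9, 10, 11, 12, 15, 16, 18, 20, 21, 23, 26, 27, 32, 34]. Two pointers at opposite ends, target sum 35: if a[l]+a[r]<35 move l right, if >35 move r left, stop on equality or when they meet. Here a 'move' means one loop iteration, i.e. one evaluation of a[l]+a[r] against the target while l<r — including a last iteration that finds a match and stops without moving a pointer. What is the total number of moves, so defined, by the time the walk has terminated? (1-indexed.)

l=1 r=20: -7+34=27 <35, l++
l=2 r=20: -6+34=28 <35, l++
l=3 r=20: -2+34=32 <35, l++
l=4 r=20: -1+34=33 <35, l++
l=5 r=20: 1+34=35, found

5 moves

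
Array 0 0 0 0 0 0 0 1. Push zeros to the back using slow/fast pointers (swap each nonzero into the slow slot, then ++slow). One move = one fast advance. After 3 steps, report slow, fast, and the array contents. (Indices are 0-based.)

slow=0 fast=0: a[fast]=0, fast++
slow=0 fast=1: a[fast]=0, fast++
slow=0 fast=2: a[fast]=0, fast++

slow=0, fast=3, a=[0, 0, 0, 0, 0, 0, 0, 1]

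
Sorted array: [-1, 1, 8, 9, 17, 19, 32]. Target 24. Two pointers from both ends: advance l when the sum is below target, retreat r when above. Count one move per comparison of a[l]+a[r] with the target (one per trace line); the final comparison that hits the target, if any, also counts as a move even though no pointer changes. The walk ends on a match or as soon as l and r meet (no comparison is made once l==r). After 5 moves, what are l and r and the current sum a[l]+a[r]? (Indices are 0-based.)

l=2, r=3, sum=17

l=0 r=6: -1+32=31 >24, r--
l=0 r=5: -1+19=18 <24, l++
l=1 r=5: 1+19=20 <24, l++
l=2 r=5: 8+19=27 >24, r--
l=2 r=4: 8+17=25 >24, r--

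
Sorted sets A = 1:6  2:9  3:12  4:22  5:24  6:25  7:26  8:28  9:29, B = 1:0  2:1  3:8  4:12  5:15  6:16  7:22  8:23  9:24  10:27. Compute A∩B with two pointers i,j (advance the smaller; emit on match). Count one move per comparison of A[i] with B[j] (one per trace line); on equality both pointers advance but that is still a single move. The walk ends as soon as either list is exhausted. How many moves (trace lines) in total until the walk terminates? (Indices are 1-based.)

i=1 j=1: 6>0, j++
i=1 j=2: 6>1, j++
i=1 j=3: 6<8, i++
i=2 j=3: 9>8, j++
i=2 j=4: 9<12, i++
i=3 j=4: 12==12 emit, i++,j++
i=4 j=5: 22>15, j++
i=4 j=6: 22>16, j++
i=4 j=7: 22==22 emit, i++,j++
i=5 j=8: 24>23, j++
i=5 j=9: 24==24 emit, i++,j++
i=6 j=10: 25<27, i++
i=7 j=10: 26<27, i++
i=8 j=10: 28>27, j++

14 moves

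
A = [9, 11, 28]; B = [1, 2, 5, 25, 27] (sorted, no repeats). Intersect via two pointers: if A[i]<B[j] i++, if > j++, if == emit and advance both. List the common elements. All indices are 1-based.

i=1 j=1: 9>1, j++
i=1 j=2: 9>2, j++
i=1 j=3: 9>5, j++
i=1 j=4: 9<25, i++
i=2 j=4: 11<25, i++
i=3 j=4: 28>25, j++
i=3 j=5: 28>27, j++

intersection = []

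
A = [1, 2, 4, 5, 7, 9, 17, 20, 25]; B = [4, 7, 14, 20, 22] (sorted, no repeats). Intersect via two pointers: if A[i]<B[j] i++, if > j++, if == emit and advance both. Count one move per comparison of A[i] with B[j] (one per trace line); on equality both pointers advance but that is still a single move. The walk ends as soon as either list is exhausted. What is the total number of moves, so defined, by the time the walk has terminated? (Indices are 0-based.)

10 moves

i=0 j=0: 1<4, i++
i=1 j=0: 2<4, i++
i=2 j=0: 4==4 emit, i++,j++
i=3 j=1: 5<7, i++
i=4 j=1: 7==7 emit, i++,j++
i=5 j=2: 9<14, i++
i=6 j=2: 17>14, j++
i=6 j=3: 17<20, i++
i=7 j=3: 20==20 emit, i++,j++
i=8 j=4: 25>22, j++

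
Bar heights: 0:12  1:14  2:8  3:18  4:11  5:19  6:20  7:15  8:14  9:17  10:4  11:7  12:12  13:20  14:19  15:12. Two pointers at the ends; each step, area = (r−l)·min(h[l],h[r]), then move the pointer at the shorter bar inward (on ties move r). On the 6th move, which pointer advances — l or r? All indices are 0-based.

l

[0,15] min(12,12)*15=180 best=180 * → r--
[0,14] min(12,19)*14=168 best=180 → l++
[1,14] min(14,19)*13=182 best=182 * → l++
[2,14] min(8,19)*12=96 best=182 → l++
[3,14] min(18,19)*11=198 best=198 * → l++
[4,14] min(11,19)*10=110 best=198 → l++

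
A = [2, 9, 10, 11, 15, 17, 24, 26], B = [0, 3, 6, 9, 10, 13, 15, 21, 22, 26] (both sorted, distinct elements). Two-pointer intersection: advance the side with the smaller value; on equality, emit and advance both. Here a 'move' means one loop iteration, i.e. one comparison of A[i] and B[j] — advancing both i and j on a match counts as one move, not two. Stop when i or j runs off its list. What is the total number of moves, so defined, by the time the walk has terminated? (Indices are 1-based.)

i=1 j=1: 2>0, j++
i=1 j=2: 2<3, i++
i=2 j=2: 9>3, j++
i=2 j=3: 9>6, j++
i=2 j=4: 9==9 emit, i++,j++
i=3 j=5: 10==10 emit, i++,j++
i=4 j=6: 11<13, i++
i=5 j=6: 15>13, j++
i=5 j=7: 15==15 emit, i++,j++
i=6 j=8: 17<21, i++
i=7 j=8: 24>21, j++
i=7 j=9: 24>22, j++
i=7 j=10: 24<26, i++
i=8 j=10: 26==26 emit, i++,j++

14 moves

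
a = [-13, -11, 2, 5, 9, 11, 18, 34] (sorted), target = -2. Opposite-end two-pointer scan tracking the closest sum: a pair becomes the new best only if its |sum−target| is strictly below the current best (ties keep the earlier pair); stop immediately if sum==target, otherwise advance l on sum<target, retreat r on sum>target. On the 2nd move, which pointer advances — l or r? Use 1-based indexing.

[1,8] -13+34=21 d=23 * → r--
[1,7] -13+18=5 d=7 * → r--

r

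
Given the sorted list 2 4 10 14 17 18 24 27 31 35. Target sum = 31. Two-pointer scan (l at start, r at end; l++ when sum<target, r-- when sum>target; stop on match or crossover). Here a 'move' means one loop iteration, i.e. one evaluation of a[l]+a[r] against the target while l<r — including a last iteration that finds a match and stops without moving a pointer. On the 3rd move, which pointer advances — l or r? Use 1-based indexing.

l=1 r=10: 2+35=37 >31, r--
l=1 r=9: 2+31=33 >31, r--
l=1 r=8: 2+27=29 <31, l++

l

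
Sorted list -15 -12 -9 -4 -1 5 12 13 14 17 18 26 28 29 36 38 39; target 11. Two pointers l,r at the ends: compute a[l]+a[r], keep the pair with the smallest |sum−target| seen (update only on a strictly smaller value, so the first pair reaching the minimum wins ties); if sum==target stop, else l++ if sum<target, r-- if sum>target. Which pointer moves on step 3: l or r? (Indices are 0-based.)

r

l=0 r=16: -15+39=24 d=13 *, r--
l=0 r=15: -15+38=23 d=12 *, r--
l=0 r=14: -15+36=21 d=10 *, r--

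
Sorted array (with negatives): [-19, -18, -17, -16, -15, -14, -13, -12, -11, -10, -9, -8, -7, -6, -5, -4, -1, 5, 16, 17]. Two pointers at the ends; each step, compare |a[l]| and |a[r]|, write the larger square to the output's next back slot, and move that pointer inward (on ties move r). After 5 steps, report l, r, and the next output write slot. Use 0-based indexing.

l=3, r=17, next write slot=14

l=0 r=19: |-19|>|17| out[19]=361, l++
l=1 r=19: |-18|>|17| out[18]=324, l++
l=2 r=19: |-17|<=|17| out[17]=289, r--
l=2 r=18: |-17|>|16| out[16]=289, l++
l=3 r=18: |-16|<=|16| out[15]=256, r--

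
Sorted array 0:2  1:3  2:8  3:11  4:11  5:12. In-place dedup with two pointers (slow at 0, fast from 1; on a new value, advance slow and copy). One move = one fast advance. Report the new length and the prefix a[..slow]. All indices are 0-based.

(s=0,f=1) a[fast]=3≠a[slow]=2 write a[1]=3 → slow++,fast++
(s=1,f=2) a[fast]=8≠a[slow]=3 write a[2]=8 → slow++,fast++
(s=2,f=3) a[fast]=11≠a[slow]=8 write a[3]=11 → slow++,fast++
(s=3,f=4) a[fast]=11=a[slow] dup → fast++
(s=3,f=5) a[fast]=12≠a[slow]=11 write a[4]=12 → slow++,fast++

length 5; prefix = [2, 3, 8, 11, 12]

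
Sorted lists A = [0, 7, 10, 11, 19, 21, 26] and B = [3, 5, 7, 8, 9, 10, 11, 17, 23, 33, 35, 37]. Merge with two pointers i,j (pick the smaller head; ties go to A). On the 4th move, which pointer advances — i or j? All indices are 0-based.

i

[i=0,j=0] A[i]=0<=B[j]=3 take 0 → i++
[i=1,j=0] A[i]=7>B[j]=3 take 3 → j++
[i=1,j=1] A[i]=7>B[j]=5 take 5 → j++
[i=1,j=2] A[i]=7<=B[j]=7 take 7 → i++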